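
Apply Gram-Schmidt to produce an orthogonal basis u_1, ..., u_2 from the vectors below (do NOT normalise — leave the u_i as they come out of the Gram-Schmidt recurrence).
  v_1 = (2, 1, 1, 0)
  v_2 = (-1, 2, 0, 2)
Orthogonal basis:
  u_1 = (2, 1, 1, 0)
  u_2 = (-1, 2, 0, 2)

Apply the Gram-Schmidt recurrence
  u_1 = v_1
  u_i = v_i − Σ_{j<i} ((v_i · u_j) / (u_j · u_j)) · u_j.

Step by step this gives:
  u_1 = (2, 1, 1, 0)
  u_2 = (-1, 2, 0, 2)

Orthogonality check:
  u_2 · u_1 = 0 (should be 0)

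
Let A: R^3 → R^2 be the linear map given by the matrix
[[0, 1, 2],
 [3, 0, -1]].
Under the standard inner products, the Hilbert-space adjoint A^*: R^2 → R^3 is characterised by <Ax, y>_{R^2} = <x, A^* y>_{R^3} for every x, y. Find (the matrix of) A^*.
A^* = A^T =
[[0, 3],
 [1, 0],
 [2, -1]]

For real matrices with standard dot products, the defining identity <Ax, y> = <x, A^* y> gives (Ax)^T y = x^T (A^*) y, i.e. x^T A^T y = x^T (A^*) y. Since this holds for all x, y, we must have A^* = A^T. Therefore
A^* =
[[0, 3],
 [1, 0],
 [2, -1]].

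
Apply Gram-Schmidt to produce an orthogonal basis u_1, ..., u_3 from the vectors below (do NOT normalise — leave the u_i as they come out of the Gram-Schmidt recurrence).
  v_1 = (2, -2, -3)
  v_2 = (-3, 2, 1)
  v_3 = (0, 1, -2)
Orthogonal basis:
  u_1 = (2, -2, -3)
  u_2 = (-25/17, 8/17, -22/17)
  u_3 = (44/69, 77/69, -22/69)

Apply the Gram-Schmidt recurrence
  u_1 = v_1
  u_i = v_i − Σ_{j<i} ((v_i · u_j) / (u_j · u_j)) · u_j.

Step by step this gives:
  u_1 = (2, -2, -3)
  u_2 = (-25/17, 8/17, -22/17)
  u_3 = (44/69, 77/69, -22/69)

Orthogonality check:
  u_2 · u_1 = 0 (should be 0)
  u_3 · u_1 = 0 (should be 0)
  u_3 · u_2 = 0 (should be 0)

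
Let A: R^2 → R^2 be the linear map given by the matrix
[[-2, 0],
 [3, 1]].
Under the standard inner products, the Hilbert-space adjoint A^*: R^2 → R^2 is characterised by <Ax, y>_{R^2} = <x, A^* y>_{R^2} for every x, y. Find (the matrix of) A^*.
A^* = A^T =
[[-2, 3],
 [0, 1]]

For real matrices with standard dot products, the defining identity <Ax, y> = <x, A^* y> gives (Ax)^T y = x^T (A^*) y, i.e. x^T A^T y = x^T (A^*) y. Since this holds for all x, y, we must have A^* = A^T. Therefore
A^* =
[[-2, 3],
 [0, 1]].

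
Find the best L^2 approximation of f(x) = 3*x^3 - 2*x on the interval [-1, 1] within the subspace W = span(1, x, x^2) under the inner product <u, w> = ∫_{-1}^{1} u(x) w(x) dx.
g(x) = -x/5

The best approximation g ∈ W is the orthogonal projection of f onto W. Writing g = a_0 + a_1 x + a_2 x^2, the coefficients solve the normal equations G · a = b where
  G_{ij} = <φ_i, φ_j> and b_i = <f, φ_i>, with φ_0 = 1, φ_1 = x, φ_2 = x^2.
G =
  [2, 0, 2/3]
  [0, 2/3, 0]
  [2/3, 0, 2/5],
b = (0, -2/15, 0).
Solving gives a_0 = 0, a_1 = -1/5, a_2 = 0, so
  g(x) = -x/5.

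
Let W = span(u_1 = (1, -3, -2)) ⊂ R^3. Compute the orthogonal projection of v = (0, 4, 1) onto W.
proj_W(v) = (-1, 3, 2)

Set up U = [u_1 | ... | u_1] ∈ R^(3×1). The projector onto W = col(U) is P = U (U^T U)^(-1) U^T.
Compute U^T U =
  [14],
and U^T v = (-14).
Solve U^T U · c = U^T v for the coefficients: c = (-1). The projection is proj_W(v) = U c.
Check: (v - proj_W(v)) · u_1 = 0  (should be 0).
Result: proj_W(v) = (-1, 3, 2).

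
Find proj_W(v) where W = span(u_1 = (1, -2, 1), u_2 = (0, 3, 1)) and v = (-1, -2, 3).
proj_W(v) = (9/7, -54/35, 57/35)

Set up U = [u_1 | ... | u_2] ∈ R^(3×2). The projector onto W = col(U) is P = U (U^T U)^(-1) U^T.
Compute U^T U =
  [6, -5]
  [-5, 10],
and U^T v = (6, -3).
Solve U^T U · c = U^T v for the coefficients: c = (9/7, 12/35). The projection is proj_W(v) = U c.
Check: (v - proj_W(v)) · u_1 = 0  (should be 0).
Check: (v - proj_W(v)) · u_2 = 0  (should be 0).
Result: proj_W(v) = (9/7, -54/35, 57/35).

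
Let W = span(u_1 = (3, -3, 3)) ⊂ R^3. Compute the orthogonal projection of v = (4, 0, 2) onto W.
proj_W(v) = (2, -2, 2)

Set up U = [u_1 | ... | u_1] ∈ R^(3×1). The projector onto W = col(U) is P = U (U^T U)^(-1) U^T.
Compute U^T U =
  [27],
and U^T v = (18).
Solve U^T U · c = U^T v for the coefficients: c = (2/3). The projection is proj_W(v) = U c.
Check: (v - proj_W(v)) · u_1 = 0  (should be 0).
Result: proj_W(v) = (2, -2, 2).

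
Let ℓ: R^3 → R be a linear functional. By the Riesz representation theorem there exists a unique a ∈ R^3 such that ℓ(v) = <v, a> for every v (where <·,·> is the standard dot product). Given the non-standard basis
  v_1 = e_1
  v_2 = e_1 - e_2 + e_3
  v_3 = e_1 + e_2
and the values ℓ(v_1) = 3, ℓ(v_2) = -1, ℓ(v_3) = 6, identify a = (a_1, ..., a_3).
a = (3, 3, -1)

Write a = (a_1, ..., a_3) in the standard basis. For each basis vector v_i, ℓ(v_i) = <v_i, a> is a linear equation in the a_j's. Collect the n equations into a matrix system V a = ℓ, where row i of V is v_i (expressed in the standard basis). Since V is invertible (lower-triangular with 1s on the diagonal, up to permutation), solve by back-substitution:
  V =
[[1, 0, 0],
 [1, -1, 1],
 [1, 1, 0]]
  V a = (3, -1, 6)
Solving gives a = (3, 3, -1).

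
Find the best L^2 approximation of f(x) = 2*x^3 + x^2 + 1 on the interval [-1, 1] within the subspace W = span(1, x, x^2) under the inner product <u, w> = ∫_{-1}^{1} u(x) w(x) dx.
g(x) = x^2 + 6*x/5 + 1

The best approximation g ∈ W is the orthogonal projection of f onto W. Writing g = a_0 + a_1 x + a_2 x^2, the coefficients solve the normal equations G · a = b where
  G_{ij} = <φ_i, φ_j> and b_i = <f, φ_i>, with φ_0 = 1, φ_1 = x, φ_2 = x^2.
G =
  [2, 0, 2/3]
  [0, 2/3, 0]
  [2/3, 0, 2/5],
b = (8/3, 4/5, 16/15).
Solving gives a_0 = 1, a_1 = 6/5, a_2 = 1, so
  g(x) = x^2 + 6*x/5 + 1.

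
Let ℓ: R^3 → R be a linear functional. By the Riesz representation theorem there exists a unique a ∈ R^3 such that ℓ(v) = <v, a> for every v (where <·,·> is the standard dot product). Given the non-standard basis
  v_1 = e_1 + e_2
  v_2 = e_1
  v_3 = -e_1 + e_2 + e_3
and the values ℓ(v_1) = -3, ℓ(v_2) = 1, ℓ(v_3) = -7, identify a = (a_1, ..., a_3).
a = (1, -4, -2)

Write a = (a_1, ..., a_3) in the standard basis. For each basis vector v_i, ℓ(v_i) = <v_i, a> is a linear equation in the a_j's. Collect the n equations into a matrix system V a = ℓ, where row i of V is v_i (expressed in the standard basis). Since V is invertible (lower-triangular with 1s on the diagonal, up to permutation), solve by back-substitution:
  V =
[[1, 1, 0],
 [1, 0, 0],
 [-1, 1, 1]]
  V a = (-3, 1, -7)
Solving gives a = (1, -4, -2).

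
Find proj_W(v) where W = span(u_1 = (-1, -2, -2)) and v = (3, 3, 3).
proj_W(v) = (5/3, 10/3, 10/3)

Set up U = [u_1 | ... | u_1] ∈ R^(3×1). The projector onto W = col(U) is P = U (U^T U)^(-1) U^T.
Compute U^T U =
  [9],
and U^T v = (-15).
Solve U^T U · c = U^T v for the coefficients: c = (-5/3). The projection is proj_W(v) = U c.
Check: (v - proj_W(v)) · u_1 = 0  (should be 0).
Result: proj_W(v) = (5/3, 10/3, 10/3).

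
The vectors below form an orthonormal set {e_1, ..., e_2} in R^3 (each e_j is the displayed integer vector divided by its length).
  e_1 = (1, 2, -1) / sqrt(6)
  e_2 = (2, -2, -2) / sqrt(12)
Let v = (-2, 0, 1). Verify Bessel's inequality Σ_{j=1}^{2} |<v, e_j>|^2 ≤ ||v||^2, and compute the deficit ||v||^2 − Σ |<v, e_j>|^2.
Σ |<v, e_j>|^2 = 9/2; ||v||^2 = 5; deficit = 1/2

Write each e_j = u_j / sqrt(<u_j, u_j>) where u_j is the displayed integer vector. Then <v, e_j> = <v, u_j> / sqrt(<u_j, u_j>), so |<v, e_j>|^2 = <v, u_j>^2 / <u_j, u_j>.
Coefficients: <v, e_1> = -3/sqrt(6), <v, e_2> = -6/sqrt(12).
Square and sum: Σ |<v, e_j>|^2 = 9/2.
Compute ||v||^2 = v·v = 5.
Deficit = 5 − 9/2 = 1/2 ≥ 0, confirming Bessel's inequality. (The deficit equals ||v − Σ <v,e_j> e_j||^2, the squared distance from v to span{e_j}.)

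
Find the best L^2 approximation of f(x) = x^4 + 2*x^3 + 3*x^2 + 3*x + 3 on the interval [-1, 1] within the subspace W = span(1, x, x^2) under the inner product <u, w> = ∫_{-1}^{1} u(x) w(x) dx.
g(x) = 27*x^2/7 + 21*x/5 + 102/35

The best approximation g ∈ W is the orthogonal projection of f onto W. Writing g = a_0 + a_1 x + a_2 x^2, the coefficients solve the normal equations G · a = b where
  G_{ij} = <φ_i, φ_j> and b_i = <f, φ_i>, with φ_0 = 1, φ_1 = x, φ_2 = x^2.
G =
  [2, 0, 2/3]
  [0, 2/3, 0]
  [2/3, 0, 2/5],
b = (42/5, 14/5, 122/35).
Solving gives a_0 = 102/35, a_1 = 21/5, a_2 = 27/7, so
  g(x) = 27*x^2/7 + 21*x/5 + 102/35.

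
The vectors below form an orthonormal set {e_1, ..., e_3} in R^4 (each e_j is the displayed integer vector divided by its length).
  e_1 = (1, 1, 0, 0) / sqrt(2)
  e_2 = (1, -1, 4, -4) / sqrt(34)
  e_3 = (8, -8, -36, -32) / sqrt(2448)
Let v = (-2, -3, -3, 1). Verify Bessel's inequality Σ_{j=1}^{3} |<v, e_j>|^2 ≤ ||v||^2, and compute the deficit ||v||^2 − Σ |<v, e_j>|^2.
Σ |<v, e_j>|^2 = 22; ||v||^2 = 23; deficit = 1

Write each e_j = u_j / sqrt(<u_j, u_j>) where u_j is the displayed integer vector. Then <v, e_j> = <v, u_j> / sqrt(<u_j, u_j>), so |<v, e_j>|^2 = <v, u_j>^2 / <u_j, u_j>.
Coefficients: <v, e_1> = -5/sqrt(2), <v, e_2> = -15/sqrt(34), <v, e_3> = 84/sqrt(2448).
Square and sum: Σ |<v, e_j>|^2 = 22.
Compute ||v||^2 = v·v = 23.
Deficit = 23 − 22 = 1 ≥ 0, confirming Bessel's inequality. (The deficit equals ||v − Σ <v,e_j> e_j||^2, the squared distance from v to span{e_j}.)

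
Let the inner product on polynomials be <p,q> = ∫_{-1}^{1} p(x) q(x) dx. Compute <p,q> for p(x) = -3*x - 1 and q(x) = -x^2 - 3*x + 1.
<p,q> = 14/3

Expand the product: p(x)·q(x) = 3*x^3 + 10*x^2 - 1.
∫_{-1}^{1} of each monomial x^k gives [2/(k+1) if k even, 0 if k odd]. Integrating term-by-term (or equivalently evaluating the antiderivative F(x) = 3*x^4/4 + 10*x^3/3 - x at the endpoints):
  F(1) − F(−1) = 37/12 − (-19/12) = 14/3.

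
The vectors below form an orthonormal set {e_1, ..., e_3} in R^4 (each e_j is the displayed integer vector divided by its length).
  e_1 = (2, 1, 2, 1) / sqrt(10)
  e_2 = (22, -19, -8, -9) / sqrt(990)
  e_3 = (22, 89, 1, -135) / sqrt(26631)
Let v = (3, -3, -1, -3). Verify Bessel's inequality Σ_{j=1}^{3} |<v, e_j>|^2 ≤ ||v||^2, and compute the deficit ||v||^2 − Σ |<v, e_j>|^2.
Σ |<v, e_j>|^2 = 7307/269; ||v||^2 = 28; deficit = 225/269

Write each e_j = u_j / sqrt(<u_j, u_j>) where u_j is the displayed integer vector. Then <v, e_j> = <v, u_j> / sqrt(<u_j, u_j>), so |<v, e_j>|^2 = <v, u_j>^2 / <u_j, u_j>.
Coefficients: <v, e_1> = -2/sqrt(10), <v, e_2> = 158/sqrt(990), <v, e_3> = 203/sqrt(26631).
Square and sum: Σ |<v, e_j>|^2 = 7307/269.
Compute ||v||^2 = v·v = 28.
Deficit = 28 − 7307/269 = 225/269 ≥ 0, confirming Bessel's inequality. (The deficit equals ||v − Σ <v,e_j> e_j||^2, the squared distance from v to span{e_j}.)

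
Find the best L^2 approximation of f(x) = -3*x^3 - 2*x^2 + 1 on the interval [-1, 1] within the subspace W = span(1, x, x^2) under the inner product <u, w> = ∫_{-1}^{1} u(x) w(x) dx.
g(x) = -2*x^2 - 9*x/5 + 1

The best approximation g ∈ W is the orthogonal projection of f onto W. Writing g = a_0 + a_1 x + a_2 x^2, the coefficients solve the normal equations G · a = b where
  G_{ij} = <φ_i, φ_j> and b_i = <f, φ_i>, with φ_0 = 1, φ_1 = x, φ_2 = x^2.
G =
  [2, 0, 2/3]
  [0, 2/3, 0]
  [2/3, 0, 2/5],
b = (2/3, -6/5, -2/15).
Solving gives a_0 = 1, a_1 = -9/5, a_2 = -2, so
  g(x) = -2*x^2 - 9*x/5 + 1.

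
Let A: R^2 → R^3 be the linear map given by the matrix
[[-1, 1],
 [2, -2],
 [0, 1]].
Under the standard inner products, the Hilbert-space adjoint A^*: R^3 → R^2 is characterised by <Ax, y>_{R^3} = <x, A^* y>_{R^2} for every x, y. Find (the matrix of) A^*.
A^* = A^T =
[[-1, 2, 0],
 [1, -2, 1]]

For real matrices with standard dot products, the defining identity <Ax, y> = <x, A^* y> gives (Ax)^T y = x^T (A^*) y, i.e. x^T A^T y = x^T (A^*) y. Since this holds for all x, y, we must have A^* = A^T. Therefore
A^* =
[[-1, 2, 0],
 [1, -2, 1]].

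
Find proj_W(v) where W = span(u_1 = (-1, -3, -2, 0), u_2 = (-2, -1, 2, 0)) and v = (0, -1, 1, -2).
proj_W(v) = (-88/125, -59/125, 14/25, 0)

Set up U = [u_1 | ... | u_2] ∈ R^(4×2). The projector onto W = col(U) is P = U (U^T U)^(-1) U^T.
Compute U^T U =
  [14, 1]
  [1, 9],
and U^T v = (1, 3).
Solve U^T U · c = U^T v for the coefficients: c = (6/125, 41/125). The projection is proj_W(v) = U c.
Check: (v - proj_W(v)) · u_1 = 0  (should be 0).
Check: (v - proj_W(v)) · u_2 = 0  (should be 0).
Result: proj_W(v) = (-88/125, -59/125, 14/25, 0).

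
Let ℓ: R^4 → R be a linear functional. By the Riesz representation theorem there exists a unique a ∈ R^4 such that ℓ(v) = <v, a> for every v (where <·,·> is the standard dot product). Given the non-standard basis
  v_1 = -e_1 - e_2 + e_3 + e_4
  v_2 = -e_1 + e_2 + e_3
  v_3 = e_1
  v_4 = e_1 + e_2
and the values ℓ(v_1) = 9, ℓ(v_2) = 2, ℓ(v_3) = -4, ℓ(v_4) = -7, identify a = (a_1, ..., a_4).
a = (-4, -3, 1, 1)

Write a = (a_1, ..., a_4) in the standard basis. For each basis vector v_i, ℓ(v_i) = <v_i, a> is a linear equation in the a_j's. Collect the n equations into a matrix system V a = ℓ, where row i of V is v_i (expressed in the standard basis). Since V is invertible (lower-triangular with 1s on the diagonal, up to permutation), solve by back-substitution:
  V =
[[-1, -1, 1, 1],
 [-1, 1, 1, 0],
 [1, 0, 0, 0],
 [1, 1, 0, 0]]
  V a = (9, 2, -4, -7)
Solving gives a = (-4, -3, 1, 1).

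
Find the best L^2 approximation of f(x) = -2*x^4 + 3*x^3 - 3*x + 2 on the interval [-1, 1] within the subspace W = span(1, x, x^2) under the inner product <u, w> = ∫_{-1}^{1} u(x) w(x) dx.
g(x) = -12*x^2/7 - 6*x/5 + 76/35

The best approximation g ∈ W is the orthogonal projection of f onto W. Writing g = a_0 + a_1 x + a_2 x^2, the coefficients solve the normal equations G · a = b where
  G_{ij} = <φ_i, φ_j> and b_i = <f, φ_i>, with φ_0 = 1, φ_1 = x, φ_2 = x^2.
G =
  [2, 0, 2/3]
  [0, 2/3, 0]
  [2/3, 0, 2/5],
b = (16/5, -4/5, 16/21).
Solving gives a_0 = 76/35, a_1 = -6/5, a_2 = -12/7, so
  g(x) = -12*x^2/7 - 6*x/5 + 76/35.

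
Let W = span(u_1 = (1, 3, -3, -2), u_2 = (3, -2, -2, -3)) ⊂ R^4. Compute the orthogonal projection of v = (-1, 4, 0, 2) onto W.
proj_W(v) = (-1027/517, 1913/517, -97/517, 692/517)

Set up U = [u_1 | ... | u_2] ∈ R^(4×2). The projector onto W = col(U) is P = U (U^T U)^(-1) U^T.
Compute U^T U =
  [23, 9]
  [9, 26],
and U^T v = (7, -17).
Solve U^T U · c = U^T v for the coefficients: c = (335/517, -454/517). The projection is proj_W(v) = U c.
Check: (v - proj_W(v)) · u_1 = 0  (should be 0).
Check: (v - proj_W(v)) · u_2 = 0  (should be 0).
Result: proj_W(v) = (-1027/517, 1913/517, -97/517, 692/517).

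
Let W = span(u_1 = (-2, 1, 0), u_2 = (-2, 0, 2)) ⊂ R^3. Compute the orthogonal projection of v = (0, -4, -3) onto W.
proj_W(v) = (11/6, -1/3, -7/6)

Set up U = [u_1 | ... | u_2] ∈ R^(3×2). The projector onto W = col(U) is P = U (U^T U)^(-1) U^T.
Compute U^T U =
  [5, 4]
  [4, 8],
and U^T v = (-4, -6).
Solve U^T U · c = U^T v for the coefficients: c = (-1/3, -7/12). The projection is proj_W(v) = U c.
Check: (v - proj_W(v)) · u_1 = 0  (should be 0).
Check: (v - proj_W(v)) · u_2 = 0  (should be 0).
Result: proj_W(v) = (11/6, -1/3, -7/6).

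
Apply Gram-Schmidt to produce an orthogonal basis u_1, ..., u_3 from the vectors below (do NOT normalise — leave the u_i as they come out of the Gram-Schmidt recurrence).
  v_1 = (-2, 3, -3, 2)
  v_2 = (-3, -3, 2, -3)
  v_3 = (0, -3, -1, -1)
Orthogonal basis:
  u_1 = (-2, 3, -3, 2)
  u_2 = (-54/13, -33/26, 7/26, -24/13)
  u_3 = (32/83, -147/83, -165/83, 5/83)

Apply the Gram-Schmidt recurrence
  u_1 = v_1
  u_i = v_i − Σ_{j<i} ((v_i · u_j) / (u_j · u_j)) · u_j.

Step by step this gives:
  u_1 = (-2, 3, -3, 2)
  u_2 = (-54/13, -33/26, 7/26, -24/13)
  u_3 = (32/83, -147/83, -165/83, 5/83)

Orthogonality check:
  u_2 · u_1 = 0 (should be 0)
  u_3 · u_1 = 0 (should be 0)
  u_3 · u_2 = 0 (should be 0)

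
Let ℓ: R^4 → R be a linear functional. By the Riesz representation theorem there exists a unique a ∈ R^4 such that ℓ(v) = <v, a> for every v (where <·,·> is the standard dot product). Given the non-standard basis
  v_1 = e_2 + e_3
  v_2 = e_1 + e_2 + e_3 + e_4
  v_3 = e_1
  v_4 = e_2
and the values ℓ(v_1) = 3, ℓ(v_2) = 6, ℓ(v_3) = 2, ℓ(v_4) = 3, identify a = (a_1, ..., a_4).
a = (2, 3, 0, 1)

Write a = (a_1, ..., a_4) in the standard basis. For each basis vector v_i, ℓ(v_i) = <v_i, a> is a linear equation in the a_j's. Collect the n equations into a matrix system V a = ℓ, where row i of V is v_i (expressed in the standard basis). Since V is invertible (lower-triangular with 1s on the diagonal, up to permutation), solve by back-substitution:
  V =
[[0, 1, 1, 0],
 [1, 1, 1, 1],
 [1, 0, 0, 0],
 [0, 1, 0, 0]]
  V a = (3, 6, 2, 3)
Solving gives a = (2, 3, 0, 1).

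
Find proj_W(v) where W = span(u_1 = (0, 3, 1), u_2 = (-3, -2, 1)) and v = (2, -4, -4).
proj_W(v) = (60/23, -502/115, -334/115)

Set up U = [u_1 | ... | u_2] ∈ R^(3×2). The projector onto W = col(U) is P = U (U^T U)^(-1) U^T.
Compute U^T U =
  [10, -5]
  [-5, 14],
and U^T v = (-16, -2).
Solve U^T U · c = U^T v for the coefficients: c = (-234/115, -20/23). The projection is proj_W(v) = U c.
Check: (v - proj_W(v)) · u_1 = 0  (should be 0).
Check: (v - proj_W(v)) · u_2 = 0  (should be 0).
Result: proj_W(v) = (60/23, -502/115, -334/115).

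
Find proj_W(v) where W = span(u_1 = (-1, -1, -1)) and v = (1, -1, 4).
proj_W(v) = (4/3, 4/3, 4/3)

Set up U = [u_1 | ... | u_1] ∈ R^(3×1). The projector onto W = col(U) is P = U (U^T U)^(-1) U^T.
Compute U^T U =
  [3],
and U^T v = (-4).
Solve U^T U · c = U^T v for the coefficients: c = (-4/3). The projection is proj_W(v) = U c.
Check: (v - proj_W(v)) · u_1 = 0  (should be 0).
Result: proj_W(v) = (4/3, 4/3, 4/3).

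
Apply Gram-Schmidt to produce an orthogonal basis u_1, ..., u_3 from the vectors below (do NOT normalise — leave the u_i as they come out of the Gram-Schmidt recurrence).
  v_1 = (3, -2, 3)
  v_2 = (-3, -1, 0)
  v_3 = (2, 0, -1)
Orthogonal basis:
  u_1 = (3, -2, 3)
  u_2 = (-45/22, -18/11, 21/22)
  u_3 = (5/19, -15/19, -15/19)

Apply the Gram-Schmidt recurrence
  u_1 = v_1
  u_i = v_i − Σ_{j<i} ((v_i · u_j) / (u_j · u_j)) · u_j.

Step by step this gives:
  u_1 = (3, -2, 3)
  u_2 = (-45/22, -18/11, 21/22)
  u_3 = (5/19, -15/19, -15/19)

Orthogonality check:
  u_2 · u_1 = 0 (should be 0)
  u_3 · u_1 = 0 (should be 0)
  u_3 · u_2 = 0 (should be 0)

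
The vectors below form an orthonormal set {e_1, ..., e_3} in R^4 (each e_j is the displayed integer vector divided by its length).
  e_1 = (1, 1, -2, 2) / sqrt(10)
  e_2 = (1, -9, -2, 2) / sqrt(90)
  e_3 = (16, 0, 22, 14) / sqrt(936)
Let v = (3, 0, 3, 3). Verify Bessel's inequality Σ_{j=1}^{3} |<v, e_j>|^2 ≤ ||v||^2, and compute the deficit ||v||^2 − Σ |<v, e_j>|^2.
Σ |<v, e_j>|^2 = 27; ||v||^2 = 27; deficit = 0

Write each e_j = u_j / sqrt(<u_j, u_j>) where u_j is the displayed integer vector. Then <v, e_j> = <v, u_j> / sqrt(<u_j, u_j>), so |<v, e_j>|^2 = <v, u_j>^2 / <u_j, u_j>.
Coefficients: <v, e_1> = 3/sqrt(10), <v, e_2> = 3/sqrt(90), <v, e_3> = 156/sqrt(936).
Square and sum: Σ |<v, e_j>|^2 = 27.
Compute ||v||^2 = v·v = 27.
Deficit = 27 − 27 = 0 ≥ 0, confirming Bessel's inequality. (The deficit equals ||v − Σ <v,e_j> e_j||^2, the squared distance from v to span{e_j}.)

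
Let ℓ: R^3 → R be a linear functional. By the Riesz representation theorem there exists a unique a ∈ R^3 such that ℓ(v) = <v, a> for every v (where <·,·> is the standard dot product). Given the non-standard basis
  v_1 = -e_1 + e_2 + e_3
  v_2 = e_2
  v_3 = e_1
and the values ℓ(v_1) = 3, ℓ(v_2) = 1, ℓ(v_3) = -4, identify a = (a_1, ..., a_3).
a = (-4, 1, -2)

Write a = (a_1, ..., a_3) in the standard basis. For each basis vector v_i, ℓ(v_i) = <v_i, a> is a linear equation in the a_j's. Collect the n equations into a matrix system V a = ℓ, where row i of V is v_i (expressed in the standard basis). Since V is invertible (lower-triangular with 1s on the diagonal, up to permutation), solve by back-substitution:
  V =
[[-1, 1, 1],
 [0, 1, 0],
 [1, 0, 0]]
  V a = (3, 1, -4)
Solving gives a = (-4, 1, -2).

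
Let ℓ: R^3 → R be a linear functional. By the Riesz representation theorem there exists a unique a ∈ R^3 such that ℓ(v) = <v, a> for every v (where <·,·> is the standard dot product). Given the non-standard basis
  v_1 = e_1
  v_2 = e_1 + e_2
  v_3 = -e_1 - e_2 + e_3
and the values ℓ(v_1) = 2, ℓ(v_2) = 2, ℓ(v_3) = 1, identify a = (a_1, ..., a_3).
a = (2, 0, 3)

Write a = (a_1, ..., a_3) in the standard basis. For each basis vector v_i, ℓ(v_i) = <v_i, a> is a linear equation in the a_j's. Collect the n equations into a matrix system V a = ℓ, where row i of V is v_i (expressed in the standard basis). Since V is invertible (lower-triangular with 1s on the diagonal, up to permutation), solve by back-substitution:
  V =
[[1, 0, 0],
 [1, 1, 0],
 [-1, -1, 1]]
  V a = (2, 2, 1)
Solving gives a = (2, 0, 3).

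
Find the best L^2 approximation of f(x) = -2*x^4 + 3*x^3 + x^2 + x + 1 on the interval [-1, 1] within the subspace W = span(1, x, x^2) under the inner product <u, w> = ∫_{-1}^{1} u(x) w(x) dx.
g(x) = -5*x^2/7 + 14*x/5 + 41/35

The best approximation g ∈ W is the orthogonal projection of f onto W. Writing g = a_0 + a_1 x + a_2 x^2, the coefficients solve the normal equations G · a = b where
  G_{ij} = <φ_i, φ_j> and b_i = <f, φ_i>, with φ_0 = 1, φ_1 = x, φ_2 = x^2.
G =
  [2, 0, 2/3]
  [0, 2/3, 0]
  [2/3, 0, 2/5],
b = (28/15, 28/15, 52/105).
Solving gives a_0 = 41/35, a_1 = 14/5, a_2 = -5/7, so
  g(x) = -5*x^2/7 + 14*x/5 + 41/35.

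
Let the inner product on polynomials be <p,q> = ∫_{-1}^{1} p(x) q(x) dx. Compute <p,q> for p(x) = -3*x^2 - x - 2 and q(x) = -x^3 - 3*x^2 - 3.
<p,q> = 26

Expand the product: p(x)·q(x) = 3*x^5 + 10*x^4 + 5*x^3 + 15*x^2 + 3*x + 6.
∫_{-1}^{1} of each monomial x^k gives [2/(k+1) if k even, 0 if k odd]. Integrating term-by-term (or equivalently evaluating the antiderivative F(x) = x^6/2 + 2*x^5 + 5*x^4/4 + 5*x^3 + 3*x^2/2 + 6*x at the endpoints):
  F(1) − F(−1) = 65/4 − (-39/4) = 26.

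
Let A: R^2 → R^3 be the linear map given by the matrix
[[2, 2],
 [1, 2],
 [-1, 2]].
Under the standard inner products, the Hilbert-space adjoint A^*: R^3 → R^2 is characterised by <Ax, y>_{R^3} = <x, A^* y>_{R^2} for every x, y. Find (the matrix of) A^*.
A^* = A^T =
[[2, 1, -1],
 [2, 2, 2]]

For real matrices with standard dot products, the defining identity <Ax, y> = <x, A^* y> gives (Ax)^T y = x^T (A^*) y, i.e. x^T A^T y = x^T (A^*) y. Since this holds for all x, y, we must have A^* = A^T. Therefore
A^* =
[[2, 1, -1],
 [2, 2, 2]].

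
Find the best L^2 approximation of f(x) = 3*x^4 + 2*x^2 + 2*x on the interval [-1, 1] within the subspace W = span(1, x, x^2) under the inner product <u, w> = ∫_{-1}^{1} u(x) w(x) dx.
g(x) = 32*x^2/7 + 2*x - 9/35

The best approximation g ∈ W is the orthogonal projection of f onto W. Writing g = a_0 + a_1 x + a_2 x^2, the coefficients solve the normal equations G · a = b where
  G_{ij} = <φ_i, φ_j> and b_i = <f, φ_i>, with φ_0 = 1, φ_1 = x, φ_2 = x^2.
G =
  [2, 0, 2/3]
  [0, 2/3, 0]
  [2/3, 0, 2/5],
b = (38/15, 4/3, 58/35).
Solving gives a_0 = -9/35, a_1 = 2, a_2 = 32/7, so
  g(x) = 32*x^2/7 + 2*x - 9/35.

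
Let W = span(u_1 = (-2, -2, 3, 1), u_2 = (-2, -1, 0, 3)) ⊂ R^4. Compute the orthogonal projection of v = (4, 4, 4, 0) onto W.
proj_W(v) = (256/171, 4/9, 52/57, -488/171)

Set up U = [u_1 | ... | u_2] ∈ R^(4×2). The projector onto W = col(U) is P = U (U^T U)^(-1) U^T.
Compute U^T U =
  [18, 9]
  [9, 14],
and U^T v = (-4, -12).
Solve U^T U · c = U^T v for the coefficients: c = (52/171, -20/19). The projection is proj_W(v) = U c.
Check: (v - proj_W(v)) · u_1 = 0  (should be 0).
Check: (v - proj_W(v)) · u_2 = 0  (should be 0).
Result: proj_W(v) = (256/171, 4/9, 52/57, -488/171).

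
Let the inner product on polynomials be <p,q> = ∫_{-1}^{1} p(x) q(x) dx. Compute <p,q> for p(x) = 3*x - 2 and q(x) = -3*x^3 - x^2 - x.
<p,q> = -64/15

Expand the product: p(x)·q(x) = -9*x^4 + 3*x^3 - x^2 + 2*x.
∫_{-1}^{1} of each monomial x^k gives [2/(k+1) if k even, 0 if k odd]. Integrating term-by-term (or equivalently evaluating the antiderivative F(x) = -9*x^5/5 + 3*x^4/4 - x^3/3 + x^2 at the endpoints):
  F(1) − F(−1) = -23/60 − (233/60) = -64/15.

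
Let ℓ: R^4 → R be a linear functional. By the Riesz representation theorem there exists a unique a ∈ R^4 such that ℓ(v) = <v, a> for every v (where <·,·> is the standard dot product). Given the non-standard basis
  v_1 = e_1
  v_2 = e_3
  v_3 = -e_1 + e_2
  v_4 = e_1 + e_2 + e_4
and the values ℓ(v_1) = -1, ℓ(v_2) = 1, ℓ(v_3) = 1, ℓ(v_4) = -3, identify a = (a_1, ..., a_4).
a = (-1, 0, 1, -2)

Write a = (a_1, ..., a_4) in the standard basis. For each basis vector v_i, ℓ(v_i) = <v_i, a> is a linear equation in the a_j's. Collect the n equations into a matrix system V a = ℓ, where row i of V is v_i (expressed in the standard basis). Since V is invertible (lower-triangular with 1s on the diagonal, up to permutation), solve by back-substitution:
  V =
[[1, 0, 0, 0],
 [0, 0, 1, 0],
 [-1, 1, 0, 0],
 [1, 1, 0, 1]]
  V a = (-1, 1, 1, -3)
Solving gives a = (-1, 0, 1, -2).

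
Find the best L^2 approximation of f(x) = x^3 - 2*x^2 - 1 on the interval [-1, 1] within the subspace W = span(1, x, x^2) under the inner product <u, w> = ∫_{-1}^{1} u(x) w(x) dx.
g(x) = -2*x^2 + 3*x/5 - 1

The best approximation g ∈ W is the orthogonal projection of f onto W. Writing g = a_0 + a_1 x + a_2 x^2, the coefficients solve the normal equations G · a = b where
  G_{ij} = <φ_i, φ_j> and b_i = <f, φ_i>, with φ_0 = 1, φ_1 = x, φ_2 = x^2.
G =
  [2, 0, 2/3]
  [0, 2/3, 0]
  [2/3, 0, 2/5],
b = (-10/3, 2/5, -22/15).
Solving gives a_0 = -1, a_1 = 3/5, a_2 = -2, so
  g(x) = -2*x^2 + 3*x/5 - 1.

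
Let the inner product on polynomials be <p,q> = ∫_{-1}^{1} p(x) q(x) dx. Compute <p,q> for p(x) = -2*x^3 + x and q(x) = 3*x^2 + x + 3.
<p,q> = -2/15

Expand the product: p(x)·q(x) = -6*x^5 - 2*x^4 - 3*x^3 + x^2 + 3*x.
∫_{-1}^{1} of each monomial x^k gives [2/(k+1) if k even, 0 if k odd]. Integrating term-by-term (or equivalently evaluating the antiderivative F(x) = -x^6 - 2*x^5/5 - 3*x^4/4 + x^3/3 + 3*x^2/2 at the endpoints):
  F(1) − F(−1) = -19/60 − (-11/60) = -2/15.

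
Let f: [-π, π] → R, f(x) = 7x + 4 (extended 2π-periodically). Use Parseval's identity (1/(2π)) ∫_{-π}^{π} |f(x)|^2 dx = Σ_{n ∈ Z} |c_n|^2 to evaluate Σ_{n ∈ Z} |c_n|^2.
Σ |c_n|^2 = 49π^2/3 + 16

Expand and integrate term by term over [-π, π]:
  ∫ (7x)^2 dx = 49·(2π^3/3); ∫ 2·7·(4)·x dx = 0 (odd integrand); ∫ 4^2 dx = 16·2π.
So (1/(2π)) ∫_{-π}^{π} (7x + 4)^2 dx = 49π^2/3 + 16 = 49π^2/3 + 16.
Parseval ⇒ Σ |c_n|^2 = 49π^2/3 + 16.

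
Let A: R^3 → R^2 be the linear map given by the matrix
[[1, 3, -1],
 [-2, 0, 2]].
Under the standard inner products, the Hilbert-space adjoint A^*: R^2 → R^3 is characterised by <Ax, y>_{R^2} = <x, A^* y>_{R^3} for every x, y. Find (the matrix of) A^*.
A^* = A^T =
[[1, -2],
 [3, 0],
 [-1, 2]]

For real matrices with standard dot products, the defining identity <Ax, y> = <x, A^* y> gives (Ax)^T y = x^T (A^*) y, i.e. x^T A^T y = x^T (A^*) y. Since this holds for all x, y, we must have A^* = A^T. Therefore
A^* =
[[1, -2],
 [3, 0],
 [-1, 2]].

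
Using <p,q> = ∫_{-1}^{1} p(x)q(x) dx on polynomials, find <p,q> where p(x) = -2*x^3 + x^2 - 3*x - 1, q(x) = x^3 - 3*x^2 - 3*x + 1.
<p,q> = 128/21

Expand the product: p(x)·q(x) = -2*x^6 + 7*x^5 + 3*x^3 + 13*x^2 - 1.
∫_{-1}^{1} of each monomial x^k gives [2/(k+1) if k even, 0 if k odd]. Integrating term-by-term (or equivalently evaluating the antiderivative F(x) = -2*x^7/7 + 7*x^6/6 + 3*x^4/4 + 13*x^3/3 - x at the endpoints):
  F(1) − F(−1) = 139/28 − (-95/84) = 128/21.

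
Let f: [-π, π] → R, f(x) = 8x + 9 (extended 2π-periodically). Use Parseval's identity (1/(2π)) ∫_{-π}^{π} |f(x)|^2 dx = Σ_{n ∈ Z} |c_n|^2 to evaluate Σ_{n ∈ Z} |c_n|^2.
Σ |c_n|^2 = 64π^2/3 + 81

Expand and integrate term by term over [-π, π]:
  ∫ (8x)^2 dx = 64·(2π^3/3); ∫ 2·8·(9)·x dx = 0 (odd integrand); ∫ 9^2 dx = 81·2π.
So (1/(2π)) ∫_{-π}^{π} (8x + 9)^2 dx = 64π^2/3 + 81 = 64π^2/3 + 81.
Parseval ⇒ Σ |c_n|^2 = 64π^2/3 + 81.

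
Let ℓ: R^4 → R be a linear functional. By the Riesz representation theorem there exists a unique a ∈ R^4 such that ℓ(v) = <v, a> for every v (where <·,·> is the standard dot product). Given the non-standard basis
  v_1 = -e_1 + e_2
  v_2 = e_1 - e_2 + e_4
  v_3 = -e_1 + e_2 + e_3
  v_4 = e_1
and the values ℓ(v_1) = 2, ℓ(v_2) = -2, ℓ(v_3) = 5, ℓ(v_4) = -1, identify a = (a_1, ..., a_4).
a = (-1, 1, 3, 0)

Write a = (a_1, ..., a_4) in the standard basis. For each basis vector v_i, ℓ(v_i) = <v_i, a> is a linear equation in the a_j's. Collect the n equations into a matrix system V a = ℓ, where row i of V is v_i (expressed in the standard basis). Since V is invertible (lower-triangular with 1s on the diagonal, up to permutation), solve by back-substitution:
  V =
[[-1, 1, 0, 0],
 [1, -1, 0, 1],
 [-1, 1, 1, 0],
 [1, 0, 0, 0]]
  V a = (2, -2, 5, -1)
Solving gives a = (-1, 1, 3, 0).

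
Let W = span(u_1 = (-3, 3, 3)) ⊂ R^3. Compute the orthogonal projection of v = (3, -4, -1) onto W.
proj_W(v) = (8/3, -8/3, -8/3)

Set up U = [u_1 | ... | u_1] ∈ R^(3×1). The projector onto W = col(U) is P = U (U^T U)^(-1) U^T.
Compute U^T U =
  [27],
and U^T v = (-24).
Solve U^T U · c = U^T v for the coefficients: c = (-8/9). The projection is proj_W(v) = U c.
Check: (v - proj_W(v)) · u_1 = 0  (should be 0).
Result: proj_W(v) = (8/3, -8/3, -8/3).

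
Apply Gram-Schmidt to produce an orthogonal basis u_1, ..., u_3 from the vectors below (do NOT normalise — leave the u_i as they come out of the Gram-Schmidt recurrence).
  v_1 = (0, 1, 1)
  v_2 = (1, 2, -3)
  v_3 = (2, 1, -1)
Orthogonal basis:
  u_1 = (0, 1, 1)
  u_2 = (1, 5/2, -5/2)
  u_3 = (40/27, -8/27, 8/27)

Apply the Gram-Schmidt recurrence
  u_1 = v_1
  u_i = v_i − Σ_{j<i} ((v_i · u_j) / (u_j · u_j)) · u_j.

Step by step this gives:
  u_1 = (0, 1, 1)
  u_2 = (1, 5/2, -5/2)
  u_3 = (40/27, -8/27, 8/27)

Orthogonality check:
  u_2 · u_1 = 0 (should be 0)
  u_3 · u_1 = 0 (should be 0)
  u_3 · u_2 = 0 (should be 0)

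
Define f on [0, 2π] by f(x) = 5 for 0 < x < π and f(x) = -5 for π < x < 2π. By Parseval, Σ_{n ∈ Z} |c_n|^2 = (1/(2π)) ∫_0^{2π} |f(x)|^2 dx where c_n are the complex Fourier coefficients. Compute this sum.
Σ |c_n|^2 = 25

Parseval equates the L^2 energy of f (normalised by 1/(2π)) with the ℓ^2 sum of its Fourier coefficients: (1/(2π)) ∫_0^{2π} |f|^2 = Σ |c_n|^2.
Compute the left side: (1/(2π)) [∫_0^π 5^2 dx + ∫_π^{2π} (-5)^2 dx] = (1/(2π)) · (25π + 25π) = (25 + 25)/2 = 25.
So Σ_{n ∈ Z} |c_n|^2 = 25.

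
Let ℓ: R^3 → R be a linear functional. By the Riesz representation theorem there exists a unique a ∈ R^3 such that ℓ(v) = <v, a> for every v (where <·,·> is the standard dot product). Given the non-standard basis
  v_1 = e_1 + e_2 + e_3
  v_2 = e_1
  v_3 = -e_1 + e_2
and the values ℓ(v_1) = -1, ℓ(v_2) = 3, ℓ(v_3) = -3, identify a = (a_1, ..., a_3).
a = (3, 0, -4)

Write a = (a_1, ..., a_3) in the standard basis. For each basis vector v_i, ℓ(v_i) = <v_i, a> is a linear equation in the a_j's. Collect the n equations into a matrix system V a = ℓ, where row i of V is v_i (expressed in the standard basis). Since V is invertible (lower-triangular with 1s on the diagonal, up to permutation), solve by back-substitution:
  V =
[[1, 1, 1],
 [1, 0, 0],
 [-1, 1, 0]]
  V a = (-1, 3, -3)
Solving gives a = (3, 0, -4).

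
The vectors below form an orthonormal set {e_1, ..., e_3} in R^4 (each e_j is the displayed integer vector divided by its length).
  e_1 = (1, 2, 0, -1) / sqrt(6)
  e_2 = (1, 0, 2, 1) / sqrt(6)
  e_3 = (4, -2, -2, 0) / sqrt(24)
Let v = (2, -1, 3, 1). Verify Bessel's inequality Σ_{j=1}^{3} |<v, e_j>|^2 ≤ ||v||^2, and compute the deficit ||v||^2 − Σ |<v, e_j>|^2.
Σ |<v, e_j>|^2 = 43/3; ||v||^2 = 15; deficit = 2/3

Write each e_j = u_j / sqrt(<u_j, u_j>) where u_j is the displayed integer vector. Then <v, e_j> = <v, u_j> / sqrt(<u_j, u_j>), so |<v, e_j>|^2 = <v, u_j>^2 / <u_j, u_j>.
Coefficients: <v, e_1> = -1/sqrt(6), <v, e_2> = 9/sqrt(6), <v, e_3> = 4/sqrt(24).
Square and sum: Σ |<v, e_j>|^2 = 43/3.
Compute ||v||^2 = v·v = 15.
Deficit = 15 − 43/3 = 2/3 ≥ 0, confirming Bessel's inequality. (The deficit equals ||v − Σ <v,e_j> e_j||^2, the squared distance from v to span{e_j}.)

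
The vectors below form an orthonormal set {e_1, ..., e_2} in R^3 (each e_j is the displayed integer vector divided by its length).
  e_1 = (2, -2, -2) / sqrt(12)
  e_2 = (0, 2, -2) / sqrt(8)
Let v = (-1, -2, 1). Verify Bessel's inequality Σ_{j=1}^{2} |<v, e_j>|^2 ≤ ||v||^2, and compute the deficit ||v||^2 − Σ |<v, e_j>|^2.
Σ |<v, e_j>|^2 = 9/2; ||v||^2 = 6; deficit = 3/2

Write each e_j = u_j / sqrt(<u_j, u_j>) where u_j is the displayed integer vector. Then <v, e_j> = <v, u_j> / sqrt(<u_j, u_j>), so |<v, e_j>|^2 = <v, u_j>^2 / <u_j, u_j>.
Coefficients: <v, e_1> = 0/sqrt(12), <v, e_2> = -6/sqrt(8).
Square and sum: Σ |<v, e_j>|^2 = 9/2.
Compute ||v||^2 = v·v = 6.
Deficit = 6 − 9/2 = 3/2 ≥ 0, confirming Bessel's inequality. (The deficit equals ||v − Σ <v,e_j> e_j||^2, the squared distance from v to span{e_j}.)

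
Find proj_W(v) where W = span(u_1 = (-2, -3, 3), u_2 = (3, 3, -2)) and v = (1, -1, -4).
proj_W(v) = (-17/43, 57/43, -112/43)

Set up U = [u_1 | ... | u_2] ∈ R^(3×2). The projector onto W = col(U) is P = U (U^T U)^(-1) U^T.
Compute U^T U =
  [22, -21]
  [-21, 22],
and U^T v = (-11, 8).
Solve U^T U · c = U^T v for the coefficients: c = (-74/43, -55/43). The projection is proj_W(v) = U c.
Check: (v - proj_W(v)) · u_1 = 0  (should be 0).
Check: (v - proj_W(v)) · u_2 = 0  (should be 0).
Result: proj_W(v) = (-17/43, 57/43, -112/43).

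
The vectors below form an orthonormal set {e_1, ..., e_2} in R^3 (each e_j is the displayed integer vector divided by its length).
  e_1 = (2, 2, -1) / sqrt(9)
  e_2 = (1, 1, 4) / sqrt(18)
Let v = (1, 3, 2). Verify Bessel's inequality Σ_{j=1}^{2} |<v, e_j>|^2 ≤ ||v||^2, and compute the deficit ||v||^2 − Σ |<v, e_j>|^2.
Σ |<v, e_j>|^2 = 12; ||v||^2 = 14; deficit = 2

Write each e_j = u_j / sqrt(<u_j, u_j>) where u_j is the displayed integer vector. Then <v, e_j> = <v, u_j> / sqrt(<u_j, u_j>), so |<v, e_j>|^2 = <v, u_j>^2 / <u_j, u_j>.
Coefficients: <v, e_1> = 6/sqrt(9), <v, e_2> = 12/sqrt(18).
Square and sum: Σ |<v, e_j>|^2 = 12.
Compute ||v||^2 = v·v = 14.
Deficit = 14 − 12 = 2 ≥ 0, confirming Bessel's inequality. (The deficit equals ||v − Σ <v,e_j> e_j||^2, the squared distance from v to span{e_j}.)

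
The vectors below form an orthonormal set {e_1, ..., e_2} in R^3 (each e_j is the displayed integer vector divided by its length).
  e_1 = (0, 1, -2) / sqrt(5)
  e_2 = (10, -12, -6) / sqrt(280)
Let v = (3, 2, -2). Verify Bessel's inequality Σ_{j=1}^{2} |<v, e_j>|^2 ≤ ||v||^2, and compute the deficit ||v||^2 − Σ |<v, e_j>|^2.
Σ |<v, e_j>|^2 = 117/14; ||v||^2 = 17; deficit = 121/14

Write each e_j = u_j / sqrt(<u_j, u_j>) where u_j is the displayed integer vector. Then <v, e_j> = <v, u_j> / sqrt(<u_j, u_j>), so |<v, e_j>|^2 = <v, u_j>^2 / <u_j, u_j>.
Coefficients: <v, e_1> = 6/sqrt(5), <v, e_2> = 18/sqrt(280).
Square and sum: Σ |<v, e_j>|^2 = 117/14.
Compute ||v||^2 = v·v = 17.
Deficit = 17 − 117/14 = 121/14 ≥ 0, confirming Bessel's inequality. (The deficit equals ||v − Σ <v,e_j> e_j||^2, the squared distance from v to span{e_j}.)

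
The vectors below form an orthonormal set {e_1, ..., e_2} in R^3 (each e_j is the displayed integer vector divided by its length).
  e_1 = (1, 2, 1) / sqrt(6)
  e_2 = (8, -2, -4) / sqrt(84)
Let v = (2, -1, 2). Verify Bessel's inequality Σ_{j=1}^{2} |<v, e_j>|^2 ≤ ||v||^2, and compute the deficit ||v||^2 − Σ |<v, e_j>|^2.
Σ |<v, e_j>|^2 = 13/7; ||v||^2 = 9; deficit = 50/7

Write each e_j = u_j / sqrt(<u_j, u_j>) where u_j is the displayed integer vector. Then <v, e_j> = <v, u_j> / sqrt(<u_j, u_j>), so |<v, e_j>|^2 = <v, u_j>^2 / <u_j, u_j>.
Coefficients: <v, e_1> = 2/sqrt(6), <v, e_2> = 10/sqrt(84).
Square and sum: Σ |<v, e_j>|^2 = 13/7.
Compute ||v||^2 = v·v = 9.
Deficit = 9 − 13/7 = 50/7 ≥ 0, confirming Bessel's inequality. (The deficit equals ||v − Σ <v,e_j> e_j||^2, the squared distance from v to span{e_j}.)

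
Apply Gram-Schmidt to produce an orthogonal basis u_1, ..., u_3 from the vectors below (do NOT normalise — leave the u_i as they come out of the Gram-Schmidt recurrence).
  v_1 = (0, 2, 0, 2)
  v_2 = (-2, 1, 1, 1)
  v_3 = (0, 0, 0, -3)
Orthogonal basis:
  u_1 = (0, 2, 0, 2)
  u_2 = (-2, 0, 1, 0)
  u_3 = (0, 3/2, 0, -3/2)

Apply the Gram-Schmidt recurrence
  u_1 = v_1
  u_i = v_i − Σ_{j<i} ((v_i · u_j) / (u_j · u_j)) · u_j.

Step by step this gives:
  u_1 = (0, 2, 0, 2)
  u_2 = (-2, 0, 1, 0)
  u_3 = (0, 3/2, 0, -3/2)

Orthogonality check:
  u_2 · u_1 = 0 (should be 0)
  u_3 · u_1 = 0 (should be 0)
  u_3 · u_2 = 0 (should be 0)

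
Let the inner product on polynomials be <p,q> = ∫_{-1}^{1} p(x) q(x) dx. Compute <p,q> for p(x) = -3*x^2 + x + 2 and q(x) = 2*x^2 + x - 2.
<p,q> = -46/15

Expand the product: p(x)·q(x) = -6*x^4 - x^3 + 11*x^2 - 4.
∫_{-1}^{1} of each monomial x^k gives [2/(k+1) if k even, 0 if k odd]. Integrating term-by-term (or equivalently evaluating the antiderivative F(x) = -6*x^5/5 - x^4/4 + 11*x^3/3 - 4*x at the endpoints):
  F(1) − F(−1) = -107/60 − (77/60) = -46/15.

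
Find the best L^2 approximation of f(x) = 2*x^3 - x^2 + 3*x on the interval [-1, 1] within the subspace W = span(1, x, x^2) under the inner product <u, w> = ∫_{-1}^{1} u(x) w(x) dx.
g(x) = -x^2 + 21*x/5

The best approximation g ∈ W is the orthogonal projection of f onto W. Writing g = a_0 + a_1 x + a_2 x^2, the coefficients solve the normal equations G · a = b where
  G_{ij} = <φ_i, φ_j> and b_i = <f, φ_i>, with φ_0 = 1, φ_1 = x, φ_2 = x^2.
G =
  [2, 0, 2/3]
  [0, 2/3, 0]
  [2/3, 0, 2/5],
b = (-2/3, 14/5, -2/5).
Solving gives a_0 = 0, a_1 = 21/5, a_2 = -1, so
  g(x) = -x^2 + 21*x/5.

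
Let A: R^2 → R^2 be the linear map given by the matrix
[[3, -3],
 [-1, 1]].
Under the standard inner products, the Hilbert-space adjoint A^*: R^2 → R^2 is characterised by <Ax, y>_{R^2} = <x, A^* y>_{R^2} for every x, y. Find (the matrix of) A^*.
A^* = A^T =
[[3, -1],
 [-3, 1]]

For real matrices with standard dot products, the defining identity <Ax, y> = <x, A^* y> gives (Ax)^T y = x^T (A^*) y, i.e. x^T A^T y = x^T (A^*) y. Since this holds for all x, y, we must have A^* = A^T. Therefore
A^* =
[[3, -1],
 [-3, 1]].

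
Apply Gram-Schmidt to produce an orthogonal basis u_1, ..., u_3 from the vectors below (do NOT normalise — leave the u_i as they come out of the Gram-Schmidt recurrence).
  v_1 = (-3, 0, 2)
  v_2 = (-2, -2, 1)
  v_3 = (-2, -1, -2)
Orthogonal basis:
  u_1 = (-3, 0, 2)
  u_2 = (-2/13, -2, -3/13)
  u_3 = (-76/53, 19/53, -114/53)

Apply the Gram-Schmidt recurrence
  u_1 = v_1
  u_i = v_i − Σ_{j<i} ((v_i · u_j) / (u_j · u_j)) · u_j.

Step by step this gives:
  u_1 = (-3, 0, 2)
  u_2 = (-2/13, -2, -3/13)
  u_3 = (-76/53, 19/53, -114/53)

Orthogonality check:
  u_2 · u_1 = 0 (should be 0)
  u_3 · u_1 = 0 (should be 0)
  u_3 · u_2 = 0 (should be 0)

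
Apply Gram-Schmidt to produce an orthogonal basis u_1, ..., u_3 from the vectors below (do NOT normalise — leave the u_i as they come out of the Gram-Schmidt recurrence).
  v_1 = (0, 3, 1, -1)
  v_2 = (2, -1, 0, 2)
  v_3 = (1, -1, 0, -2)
Orthogonal basis:
  u_1 = (0, 3, 1, -1)
  u_2 = (2, 4/11, 5/11, 17/11)
  u_3 = (53/37, -24/37, 7/37, -65/37)

Apply the Gram-Schmidt recurrence
  u_1 = v_1
  u_i = v_i − Σ_{j<i} ((v_i · u_j) / (u_j · u_j)) · u_j.

Step by step this gives:
  u_1 = (0, 3, 1, -1)
  u_2 = (2, 4/11, 5/11, 17/11)
  u_3 = (53/37, -24/37, 7/37, -65/37)

Orthogonality check:
  u_2 · u_1 = 0 (should be 0)
  u_3 · u_1 = 0 (should be 0)
  u_3 · u_2 = 0 (should be 0)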